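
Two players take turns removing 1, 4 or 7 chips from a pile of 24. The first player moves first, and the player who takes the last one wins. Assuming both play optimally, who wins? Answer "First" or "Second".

i:   0  1  2  3  4  5  6  7  8  9 10 11 12 13 14 15 16 17 18 19 20 21 22 23 24
     L  W  L  W  W  L  W  W  L  W  L  W  W  L  W  W  L  W  L  W  W  L  W  W  L
Position 24 is L, so the second player wins.

Second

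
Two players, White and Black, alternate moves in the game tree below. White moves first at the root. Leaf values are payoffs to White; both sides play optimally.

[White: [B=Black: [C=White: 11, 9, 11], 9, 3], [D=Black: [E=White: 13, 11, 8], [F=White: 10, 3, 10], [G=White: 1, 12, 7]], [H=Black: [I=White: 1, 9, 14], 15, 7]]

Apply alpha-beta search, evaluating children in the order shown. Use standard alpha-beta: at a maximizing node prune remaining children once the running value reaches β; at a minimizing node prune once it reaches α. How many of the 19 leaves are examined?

C [α=-∞,β=+∞]: v=11
B [α=-∞,β=+∞]: v=3
E [α=3,β=+∞]: v=13
F [α=3,β=13]: v=10
G [α=3,β=10]: v=12 after child 2 ≥ β → β-cutoff, skip 1
D [α=3,β=+∞]: v=10
I [α=10,β=+∞]: v=14
H [α=10,β=+∞]: v=7
Root [α=-∞,β=+∞]: v=10
Leaves evaluated: 18 of 19.

18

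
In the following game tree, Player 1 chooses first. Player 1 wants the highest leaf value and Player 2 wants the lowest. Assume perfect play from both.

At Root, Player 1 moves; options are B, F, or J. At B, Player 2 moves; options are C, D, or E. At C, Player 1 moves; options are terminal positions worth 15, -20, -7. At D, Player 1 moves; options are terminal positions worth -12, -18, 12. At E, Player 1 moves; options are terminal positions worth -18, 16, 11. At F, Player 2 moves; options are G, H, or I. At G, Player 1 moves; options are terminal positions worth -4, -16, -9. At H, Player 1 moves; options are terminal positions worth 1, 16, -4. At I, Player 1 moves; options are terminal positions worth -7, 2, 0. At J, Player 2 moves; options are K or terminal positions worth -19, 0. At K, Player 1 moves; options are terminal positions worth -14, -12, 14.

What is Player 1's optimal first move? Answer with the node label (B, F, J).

B

C (Player 1): max(15, -20, -7) = 15
D (Player 1): max(-12, -18, 12) = 12
E (Player 1): max(-18, 16, 11) = 16
B (Player 2): min(15, 12, 16) = 12
G (Player 1): max(-4, -16, -9) = -4
H (Player 1): max(1, 16, -4) = 16
I (Player 1): max(-7, 2, 0) = 2
F (Player 2): min(-4, 16, 2) = -4
K (Player 1): max(-14, -12, 14) = 14
J (Player 2): min(14, -19, 0) = -19
Root (Player 1): max(12, -4, -19) = 12
Player 1 picks the child with the highest value: B (value 12).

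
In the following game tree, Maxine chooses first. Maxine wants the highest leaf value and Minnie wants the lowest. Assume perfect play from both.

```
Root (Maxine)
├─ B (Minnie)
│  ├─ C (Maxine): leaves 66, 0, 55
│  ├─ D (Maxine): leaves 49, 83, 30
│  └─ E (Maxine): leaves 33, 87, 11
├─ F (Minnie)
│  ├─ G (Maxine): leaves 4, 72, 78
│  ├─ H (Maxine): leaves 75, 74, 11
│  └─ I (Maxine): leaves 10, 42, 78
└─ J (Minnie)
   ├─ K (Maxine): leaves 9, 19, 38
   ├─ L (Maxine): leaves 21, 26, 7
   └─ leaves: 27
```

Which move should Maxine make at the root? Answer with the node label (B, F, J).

C (Maxine): max(66, 0, 55) = 66
D (Maxine): max(49, 83, 30) = 83
E (Maxine): max(33, 87, 11) = 87
B (Minnie): min(66, 83, 87) = 66
G (Maxine): max(4, 72, 78) = 78
H (Maxine): max(75, 74, 11) = 75
I (Maxine): max(10, 42, 78) = 78
F (Minnie): min(78, 75, 78) = 75
K (Maxine): max(9, 19, 38) = 38
L (Maxine): max(21, 26, 7) = 26
J (Minnie): min(38, 26, 27) = 26
Root (Maxine): max(66, 75, 26) = 75
Maxine picks the child with the highest value: F (value 75).

F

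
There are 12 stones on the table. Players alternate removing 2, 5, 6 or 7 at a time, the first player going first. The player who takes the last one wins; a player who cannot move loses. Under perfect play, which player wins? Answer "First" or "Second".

Mark each pile size as W (mover wins) or L (mover loses):
i:   0  1  2  3  4  5  6  7  8  9 10 11 12
     L  L  W  W  L  W  W  W  W  W  W  W  L
Position 12 is L, so the second player wins.

Second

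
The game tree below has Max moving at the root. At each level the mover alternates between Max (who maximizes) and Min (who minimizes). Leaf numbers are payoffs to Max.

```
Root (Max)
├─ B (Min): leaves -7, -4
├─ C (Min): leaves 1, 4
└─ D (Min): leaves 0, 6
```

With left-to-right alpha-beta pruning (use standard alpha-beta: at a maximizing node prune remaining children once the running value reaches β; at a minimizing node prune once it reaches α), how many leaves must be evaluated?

5

B [α=-∞,β=+∞]: v=-7
C [α=-7,β=+∞]: v=1
D [α=1,β=+∞]: v=0 after child 1 ≤ α → α-cutoff, skip 1
Root [α=-∞,β=+∞]: v=1
Leaves evaluated: 5 of 6.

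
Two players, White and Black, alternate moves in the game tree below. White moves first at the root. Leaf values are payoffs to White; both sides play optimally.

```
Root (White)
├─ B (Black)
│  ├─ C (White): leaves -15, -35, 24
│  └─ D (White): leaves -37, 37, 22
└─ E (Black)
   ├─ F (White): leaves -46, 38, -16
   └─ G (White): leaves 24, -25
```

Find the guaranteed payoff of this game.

C (White): max(-15, -35, 24) = 24
D (White): max(-37, 37, 22) = 37
B (Black): min(24, 37) = 24
F (White): max(-46, 38, -16) = 38
G (White): max(24, -25) = 24
E (Black): min(38, 24) = 24
Root (White): max(24, 24) = 24

24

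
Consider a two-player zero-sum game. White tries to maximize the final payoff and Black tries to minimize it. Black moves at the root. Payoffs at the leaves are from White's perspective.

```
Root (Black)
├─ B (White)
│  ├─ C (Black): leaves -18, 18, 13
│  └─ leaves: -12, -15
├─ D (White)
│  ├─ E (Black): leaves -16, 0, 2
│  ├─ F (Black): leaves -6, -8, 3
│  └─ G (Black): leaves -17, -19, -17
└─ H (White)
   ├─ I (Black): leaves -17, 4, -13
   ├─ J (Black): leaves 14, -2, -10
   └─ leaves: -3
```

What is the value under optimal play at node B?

C: min(-18, 18, 13) = -18
B: max(-18, -12, -15) = -12

-12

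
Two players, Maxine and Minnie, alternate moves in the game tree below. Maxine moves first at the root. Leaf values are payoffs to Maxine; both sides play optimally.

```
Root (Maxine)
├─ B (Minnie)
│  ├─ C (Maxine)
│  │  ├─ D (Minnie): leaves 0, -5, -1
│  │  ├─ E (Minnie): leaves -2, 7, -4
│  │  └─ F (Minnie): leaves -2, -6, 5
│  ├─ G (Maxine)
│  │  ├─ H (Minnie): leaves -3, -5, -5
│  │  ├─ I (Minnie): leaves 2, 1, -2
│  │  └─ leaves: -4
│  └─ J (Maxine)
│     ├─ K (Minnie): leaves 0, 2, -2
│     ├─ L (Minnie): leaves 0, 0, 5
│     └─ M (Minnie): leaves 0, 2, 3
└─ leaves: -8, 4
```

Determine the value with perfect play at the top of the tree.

4

D (Minnie): min(0, -5, -1) = -5
E (Minnie): min(-2, 7, -4) = -4
F (Minnie): min(-2, -6, 5) = -6
C (Maxine): max(-5, -4, -6) = -4
H (Minnie): min(-3, -5, -5) = -5
I (Minnie): min(2, 1, -2) = -2
G (Maxine): max(-5, -2, -4) = -2
K (Minnie): min(0, 2, -2) = -2
L (Minnie): min(0, 0, 5) = 0
M (Minnie): min(0, 2, 3) = 0
J (Maxine): max(-2, 0, 0) = 0
B (Minnie): min(-4, -2, 0) = -4
Root (Maxine): max(-4, -8, 4) = 4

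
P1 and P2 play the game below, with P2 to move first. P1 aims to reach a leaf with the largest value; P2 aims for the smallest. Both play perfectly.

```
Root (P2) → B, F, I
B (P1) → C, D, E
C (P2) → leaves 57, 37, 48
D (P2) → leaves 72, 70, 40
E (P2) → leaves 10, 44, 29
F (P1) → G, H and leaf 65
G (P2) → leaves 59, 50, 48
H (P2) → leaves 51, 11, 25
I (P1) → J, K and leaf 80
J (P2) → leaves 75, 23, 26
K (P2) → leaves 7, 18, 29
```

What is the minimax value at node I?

J: min(75, 23, 26) = 23
K: min(7, 18, 29) = 7
I: max(23, 7, 80) = 80

80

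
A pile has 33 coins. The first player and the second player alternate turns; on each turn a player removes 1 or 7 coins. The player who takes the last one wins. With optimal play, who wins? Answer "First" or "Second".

W/L table (W = player to move can force a win):
i:   0  1  2  3  4  5  6  7  8  9 10 11 12 13 14 15 16 17 18 19 20 21 22 23 24 25 26 27 28 29 30 31 32 33
     L  W  L  W  L  W  L  W  L  W  L  W  L  W  L  W  L  W  L  W  L  W  L  W  L  W  L  W  L  W  L  W  L  W
Position 33 is W, so the first player wins.

First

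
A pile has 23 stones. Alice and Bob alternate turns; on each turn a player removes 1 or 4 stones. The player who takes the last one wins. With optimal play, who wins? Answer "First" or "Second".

First

i:   0  1  2  3  4  5  6  7  8  9 10 11 12 13 14 15 16 17 18 19 20 21 22 23
     L  W  L  W  W  L  W  L  W  W  L  W  L  W  W  L  W  L  W  W  L  W  L  W
Position 23 is W, so the first player wins.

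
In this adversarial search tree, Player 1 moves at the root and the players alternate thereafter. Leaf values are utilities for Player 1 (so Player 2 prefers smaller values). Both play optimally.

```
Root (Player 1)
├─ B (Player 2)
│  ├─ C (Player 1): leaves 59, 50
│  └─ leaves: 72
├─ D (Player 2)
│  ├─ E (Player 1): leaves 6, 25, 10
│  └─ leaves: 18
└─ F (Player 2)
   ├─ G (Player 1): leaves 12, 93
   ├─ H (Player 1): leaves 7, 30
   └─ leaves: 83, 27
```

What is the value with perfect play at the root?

59

C (Player 1): max(59, 50) = 59
B (Player 2): min(59, 72) = 59
E (Player 1): max(6, 25, 10) = 25
D (Player 2): min(25, 18) = 18
G (Player 1): max(12, 93) = 93
H (Player 1): max(7, 30) = 30
F (Player 2): min(93, 30, 83, 27) = 27
Root (Player 1): max(59, 18, 27) = 59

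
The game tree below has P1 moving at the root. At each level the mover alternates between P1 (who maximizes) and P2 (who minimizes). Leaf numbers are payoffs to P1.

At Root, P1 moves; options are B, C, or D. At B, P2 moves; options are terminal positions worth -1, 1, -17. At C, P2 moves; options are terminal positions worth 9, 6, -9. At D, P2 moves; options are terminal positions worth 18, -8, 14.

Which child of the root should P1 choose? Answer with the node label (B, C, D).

D

B (P2): min(-1, 1, -17) = -17
C (P2): min(9, 6, -9) = -9
D (P2): min(18, -8, 14) = -8
Root (P1): max(-17, -9, -8) = -8
P1 picks the child with the highest value: D (value -8).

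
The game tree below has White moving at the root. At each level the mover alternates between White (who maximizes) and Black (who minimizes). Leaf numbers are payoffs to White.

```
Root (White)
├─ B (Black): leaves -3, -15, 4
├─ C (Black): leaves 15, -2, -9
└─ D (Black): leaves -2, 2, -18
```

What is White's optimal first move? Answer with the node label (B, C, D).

B (Black): min(-3, -15, 4) = -15
C (Black): min(15, -2, -9) = -9
D (Black): min(-2, 2, -18) = -18
Root (White): max(-15, -9, -18) = -9
White picks the child with the highest value: C (value -9).

C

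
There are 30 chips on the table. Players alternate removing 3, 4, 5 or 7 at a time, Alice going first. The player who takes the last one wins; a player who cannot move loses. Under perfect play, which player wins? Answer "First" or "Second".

W/L table (W = player to move can force a win):
i:   0  1  2  3  4  5  6  7  8  9 10 11 12 13 14 15 16 17 18 19 20 21 22 23 24 25 26 27 28 29 30
     L  L  L  W  W  W  W  W  W  W  L  L  L  W  W  W  W  W  W  W  L  L  L  W  W  W  W  W  W  W  L
Position 30 is L, so the second player wins.

Second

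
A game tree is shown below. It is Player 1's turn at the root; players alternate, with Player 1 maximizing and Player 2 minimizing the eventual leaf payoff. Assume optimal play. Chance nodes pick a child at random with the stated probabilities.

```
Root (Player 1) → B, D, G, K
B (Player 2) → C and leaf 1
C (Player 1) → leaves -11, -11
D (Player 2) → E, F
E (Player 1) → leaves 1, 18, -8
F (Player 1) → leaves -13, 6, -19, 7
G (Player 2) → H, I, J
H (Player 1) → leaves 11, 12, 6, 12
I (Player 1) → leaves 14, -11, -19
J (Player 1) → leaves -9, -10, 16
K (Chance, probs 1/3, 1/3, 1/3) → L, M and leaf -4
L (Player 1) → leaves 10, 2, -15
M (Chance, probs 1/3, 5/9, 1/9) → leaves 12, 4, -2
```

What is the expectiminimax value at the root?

12

C (Player 1): max(-11, -11) = -11
B (Player 2): min(-11, 1) = -11
E (Player 1): max(1, 18, -8) = 18
F (Player 1): max(-13, 6, -19, 7) = 7
D (Player 2): min(18, 7) = 7
H (Player 1): max(11, 12, 6, 12) = 12
I (Player 1): max(14, -11, -19) = 14
J (Player 1): max(-9, -10, 16) = 16
G (Player 2): min(12, 14, 16) = 12
L (Player 1): max(10, 2, -15) = 10
M (Chance): 1/3·12 + 5/9·4 + 1/9·-2 = 6
K (Chance): 1/3·10 + 1/3·6 + 1/3·-4 = 4
Root (Player 1): max(-11, 7, 12, 4) = 12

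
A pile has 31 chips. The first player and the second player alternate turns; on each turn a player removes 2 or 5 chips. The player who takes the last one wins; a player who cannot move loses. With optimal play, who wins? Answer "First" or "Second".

First

Compute winning (W) and losing (L) positions by backward induction:
i:   0  1  2  3  4  5  6  7  8  9 10 11 12 13 14 15 16 17 18 19 20 21 22 23 24 25 26 27 28 29 30 31
     L  L  W  W  L  W  W  L  L  W  W  L  W  W  L  L  W  W  L  W  W  L  L  W  W  L  W  W  L  L  W  W
Position 31 is W, so the first player wins.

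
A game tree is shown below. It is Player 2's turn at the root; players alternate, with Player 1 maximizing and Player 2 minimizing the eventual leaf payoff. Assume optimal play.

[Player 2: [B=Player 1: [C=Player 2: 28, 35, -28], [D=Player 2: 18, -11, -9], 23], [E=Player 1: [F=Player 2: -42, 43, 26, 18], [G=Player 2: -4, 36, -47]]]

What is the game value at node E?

-42

F: min(-42, 43, 26, 18) = -42
G: min(-4, 36, -47) = -47
E: max(-42, -47) = -42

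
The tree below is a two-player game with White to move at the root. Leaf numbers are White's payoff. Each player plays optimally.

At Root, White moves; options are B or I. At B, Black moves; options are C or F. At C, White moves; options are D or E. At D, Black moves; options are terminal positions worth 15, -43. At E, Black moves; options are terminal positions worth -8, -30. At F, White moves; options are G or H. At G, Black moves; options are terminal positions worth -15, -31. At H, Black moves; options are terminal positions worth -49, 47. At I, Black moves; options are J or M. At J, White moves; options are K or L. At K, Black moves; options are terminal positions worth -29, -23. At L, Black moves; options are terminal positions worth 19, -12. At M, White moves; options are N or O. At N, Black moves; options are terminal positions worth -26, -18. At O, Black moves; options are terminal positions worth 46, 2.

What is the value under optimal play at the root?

-12

D (Black): min(15, -43) = -43
E (Black): min(-8, -30) = -30
C (White): max(-43, -30) = -30
G (Black): min(-15, -31) = -31
H (Black): min(-49, 47) = -49
F (White): max(-31, -49) = -31
B (Black): min(-30, -31) = -31
K (Black): min(-29, -23) = -29
L (Black): min(19, -12) = -12
J (White): max(-29, -12) = -12
N (Black): min(-26, -18) = -26
O (Black): min(46, 2) = 2
M (White): max(-26, 2) = 2
I (Black): min(-12, 2) = -12
Root (White): max(-31, -12) = -12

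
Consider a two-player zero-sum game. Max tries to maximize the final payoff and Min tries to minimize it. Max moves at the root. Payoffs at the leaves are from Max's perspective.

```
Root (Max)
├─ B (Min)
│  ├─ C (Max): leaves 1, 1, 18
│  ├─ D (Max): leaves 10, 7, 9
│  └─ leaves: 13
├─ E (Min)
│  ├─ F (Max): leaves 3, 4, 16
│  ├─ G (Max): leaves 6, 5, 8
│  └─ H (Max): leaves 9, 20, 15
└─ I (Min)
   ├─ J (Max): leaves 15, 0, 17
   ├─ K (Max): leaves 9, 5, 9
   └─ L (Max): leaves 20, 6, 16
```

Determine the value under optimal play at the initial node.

C (Max): max(1, 1, 18) = 18
D (Max): max(10, 7, 9) = 10
B (Min): min(18, 10, 13) = 10
F (Max): max(3, 4, 16) = 16
G (Max): max(6, 5, 8) = 8
H (Max): max(9, 20, 15) = 20
E (Min): min(16, 8, 20) = 8
J (Max): max(15, 0, 17) = 17
K (Max): max(9, 5, 9) = 9
L (Max): max(20, 6, 16) = 20
I (Min): min(17, 9, 20) = 9
Root (Max): max(10, 8, 9) = 10

10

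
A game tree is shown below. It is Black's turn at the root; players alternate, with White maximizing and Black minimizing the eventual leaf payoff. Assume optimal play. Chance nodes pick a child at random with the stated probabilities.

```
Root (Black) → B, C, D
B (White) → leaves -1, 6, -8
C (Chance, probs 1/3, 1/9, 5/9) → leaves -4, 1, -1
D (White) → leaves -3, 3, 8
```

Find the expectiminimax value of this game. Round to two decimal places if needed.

B (White): max(-1, 6, -8) = 6
C (Chance): 1/3·-4 + 1/9·1 + 5/9·-1 = -1.78
D (White): max(-3, 3, 8) = 8
Root (Black): min(6, -1.78, 8) = -1.78

-1.78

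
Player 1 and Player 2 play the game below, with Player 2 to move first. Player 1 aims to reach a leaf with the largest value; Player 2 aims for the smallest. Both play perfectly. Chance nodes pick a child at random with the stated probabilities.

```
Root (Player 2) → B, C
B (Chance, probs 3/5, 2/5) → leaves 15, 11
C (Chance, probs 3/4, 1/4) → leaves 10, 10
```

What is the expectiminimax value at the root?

10

B (Chance): 3/5·15 + 2/5·11 = 13.4
C (Chance): 3/4·10 + 1/4·10 = 10
Root (Player 2): min(13.4, 10) = 10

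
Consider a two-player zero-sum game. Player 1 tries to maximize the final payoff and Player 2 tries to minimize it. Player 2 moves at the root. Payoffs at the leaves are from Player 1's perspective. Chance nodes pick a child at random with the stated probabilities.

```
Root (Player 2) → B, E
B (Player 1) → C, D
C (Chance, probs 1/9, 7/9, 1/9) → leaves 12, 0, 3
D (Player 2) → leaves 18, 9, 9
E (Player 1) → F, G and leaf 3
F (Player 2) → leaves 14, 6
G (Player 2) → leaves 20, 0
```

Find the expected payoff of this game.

6

C (Chance): 1/9·12 + 7/9·0 + 1/9·3 = 1.67
D (Player 2): min(18, 9, 9) = 9
B (Player 1): max(1.67, 9) = 9
F (Player 2): min(14, 6) = 6
G (Player 2): min(20, 0) = 0
E (Player 1): max(6, 0, 3) = 6
Root (Player 2): min(9, 6) = 6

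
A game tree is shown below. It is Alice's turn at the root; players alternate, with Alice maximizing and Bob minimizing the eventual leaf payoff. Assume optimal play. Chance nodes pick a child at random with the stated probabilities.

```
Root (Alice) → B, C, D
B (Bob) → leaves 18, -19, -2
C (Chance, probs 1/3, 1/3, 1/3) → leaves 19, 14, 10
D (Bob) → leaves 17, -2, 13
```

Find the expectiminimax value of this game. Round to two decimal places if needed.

14.33

B (Bob): min(18, -19, -2) = -19
C (Chance): 1/3·19 + 1/3·14 + 1/3·10 = 14.33
D (Bob): min(17, -2, 13) = -2
Root (Alice): max(-19, 14.33, -2) = 14.33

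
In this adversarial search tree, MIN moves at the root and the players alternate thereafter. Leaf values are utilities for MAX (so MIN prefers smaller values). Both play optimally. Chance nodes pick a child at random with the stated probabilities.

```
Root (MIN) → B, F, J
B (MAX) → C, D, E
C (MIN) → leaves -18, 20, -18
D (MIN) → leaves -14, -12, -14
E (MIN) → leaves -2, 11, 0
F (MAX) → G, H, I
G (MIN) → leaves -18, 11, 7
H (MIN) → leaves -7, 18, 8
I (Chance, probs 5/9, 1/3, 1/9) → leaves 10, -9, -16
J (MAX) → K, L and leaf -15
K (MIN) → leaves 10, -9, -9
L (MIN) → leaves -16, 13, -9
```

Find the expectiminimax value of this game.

-9

C (MIN): min(-18, 20, -18) = -18
D (MIN): min(-14, -12, -14) = -14
E (MIN): min(-2, 11, 0) = -2
B (MAX): max(-18, -14, -2) = -2
G (MIN): min(-18, 11, 7) = -18
H (MIN): min(-7, 18, 8) = -7
I (Chance): 5/9·10 + 1/3·-9 + 1/9·-16 = 0.78
F (MAX): max(-18, -7, 0.78) = 0.78
K (MIN): min(10, -9, -9) = -9
L (MIN): min(-16, 13, -9) = -16
J (MAX): max(-9, -16, -15) = -9
Root (MIN): min(-2, 0.78, -9) = -9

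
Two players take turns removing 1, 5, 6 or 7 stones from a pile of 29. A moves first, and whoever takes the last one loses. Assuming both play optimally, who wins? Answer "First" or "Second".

Second

Compute winning (W) and losing (L) positions by backward induction:
i:   0  1  2  3  4  5  6  7  8  9 10 11 12 13 14 15 16 17 18 19 20 21 22 23 24 25 26 27 28 29
     W  L  W  L  W  L  W  W  W  W  W  W  W  L  W  L  W  L  W  W  W  W  W  W  W  L  W  L  W  L
Position 29 is L, so the second player wins.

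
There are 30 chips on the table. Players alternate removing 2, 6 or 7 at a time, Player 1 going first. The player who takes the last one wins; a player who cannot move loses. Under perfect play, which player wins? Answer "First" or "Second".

Second

Compute winning (W) and losing (L) positions by backward induction:
i:   0  1  2  3  4  5  6  7  8  9 10 11 12 13 14 15 16 17 18 19 20 21 22 23 24 25 26 27 28 29 30
     L  L  W  W  L  L  W  W  W  L  W  W  W  L  L  W  W  L  L  W  W  W  L  W  W  W  L  L  W  W  L
Position 30 is L, so the second player wins.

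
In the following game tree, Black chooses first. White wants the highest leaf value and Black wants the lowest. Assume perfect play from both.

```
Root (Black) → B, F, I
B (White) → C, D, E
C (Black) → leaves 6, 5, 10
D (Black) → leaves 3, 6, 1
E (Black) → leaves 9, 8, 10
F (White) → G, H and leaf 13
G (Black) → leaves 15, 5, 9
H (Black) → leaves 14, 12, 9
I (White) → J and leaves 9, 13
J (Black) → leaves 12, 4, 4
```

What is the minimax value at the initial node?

C (Black): min(6, 5, 10) = 5
D (Black): min(3, 6, 1) = 1
E (Black): min(9, 8, 10) = 8
B (White): max(5, 1, 8) = 8
G (Black): min(15, 5, 9) = 5
H (Black): min(14, 12, 9) = 9
F (White): max(5, 9, 13) = 13
J (Black): min(12, 4, 4) = 4
I (White): max(4, 9, 13) = 13
Root (Black): min(8, 13, 13) = 8

8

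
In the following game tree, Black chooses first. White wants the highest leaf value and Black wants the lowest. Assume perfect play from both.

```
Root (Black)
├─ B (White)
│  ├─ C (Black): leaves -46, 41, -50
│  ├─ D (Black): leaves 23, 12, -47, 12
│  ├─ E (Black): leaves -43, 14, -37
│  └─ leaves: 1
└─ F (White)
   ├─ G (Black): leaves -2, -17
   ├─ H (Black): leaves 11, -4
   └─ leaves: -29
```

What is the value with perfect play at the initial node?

C (Black): min(-46, 41, -50) = -50
D (Black): min(23, 12, -47, 12) = -47
E (Black): min(-43, 14, -37) = -43
B (White): max(-50, -47, -43, 1) = 1
G (Black): min(-2, -17) = -17
H (Black): min(11, -4) = -4
F (White): max(-17, -4, -29) = -4
Root (Black): min(1, -4) = -4

-4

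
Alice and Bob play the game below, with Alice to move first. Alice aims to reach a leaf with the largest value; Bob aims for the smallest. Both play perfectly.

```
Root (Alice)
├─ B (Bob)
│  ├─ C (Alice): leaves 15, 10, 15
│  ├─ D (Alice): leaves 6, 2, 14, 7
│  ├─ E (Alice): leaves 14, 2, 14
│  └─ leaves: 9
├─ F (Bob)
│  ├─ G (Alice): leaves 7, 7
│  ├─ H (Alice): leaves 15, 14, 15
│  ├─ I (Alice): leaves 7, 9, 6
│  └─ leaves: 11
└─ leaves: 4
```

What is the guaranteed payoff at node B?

9

C: max(15, 10, 15) = 15
D: max(6, 2, 14, 7) = 14
E: max(14, 2, 14) = 14
B: min(15, 14, 14, 9) = 9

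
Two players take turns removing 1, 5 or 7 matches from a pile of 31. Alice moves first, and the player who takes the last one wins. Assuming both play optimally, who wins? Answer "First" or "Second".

Mark each pile size as W (mover wins) or L (mover loses):
i:   0  1  2  3  4  5  6  7  8  9 10 11 12 13 14 15 16 17 18 19 20 21 22 23 24 25 26 27 28 29 30 31
     L  W  L  W  L  W  L  W  L  W  L  W  L  W  L  W  L  W  L  W  L  W  L  W  L  W  L  W  L  W  L  W
Position 31 is W, so the first player wins.

First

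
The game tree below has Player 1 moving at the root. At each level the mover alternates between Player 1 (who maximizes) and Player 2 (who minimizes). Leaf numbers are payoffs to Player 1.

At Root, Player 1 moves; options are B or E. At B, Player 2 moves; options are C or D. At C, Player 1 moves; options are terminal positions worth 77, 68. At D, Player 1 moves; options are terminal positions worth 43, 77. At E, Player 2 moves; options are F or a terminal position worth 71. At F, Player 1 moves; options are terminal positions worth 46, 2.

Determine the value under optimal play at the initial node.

77

C (Player 1): max(77, 68) = 77
D (Player 1): max(43, 77) = 77
B (Player 2): min(77, 77) = 77
F (Player 1): max(46, 2) = 46
E (Player 2): min(46, 71) = 46
Root (Player 1): max(77, 46) = 77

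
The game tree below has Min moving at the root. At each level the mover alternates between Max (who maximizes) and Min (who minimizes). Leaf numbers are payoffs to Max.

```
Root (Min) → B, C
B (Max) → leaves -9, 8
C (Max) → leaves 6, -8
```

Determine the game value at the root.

B (Max): max(-9, 8) = 8
C (Max): max(6, -8) = 6
Root (Min): min(8, 6) = 6

6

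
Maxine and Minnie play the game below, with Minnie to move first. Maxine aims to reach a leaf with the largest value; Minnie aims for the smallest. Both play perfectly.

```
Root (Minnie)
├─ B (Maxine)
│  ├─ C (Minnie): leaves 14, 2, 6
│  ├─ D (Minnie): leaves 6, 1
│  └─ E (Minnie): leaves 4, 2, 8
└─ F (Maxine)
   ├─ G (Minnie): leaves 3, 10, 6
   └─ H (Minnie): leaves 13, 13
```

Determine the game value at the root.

2

C (Minnie): min(14, 2, 6) = 2
D (Minnie): min(6, 1) = 1
E (Minnie): min(4, 2, 8) = 2
B (Maxine): max(2, 1, 2) = 2
G (Minnie): min(3, 10, 6) = 3
H (Minnie): min(13, 13) = 13
F (Maxine): max(3, 13) = 13
Root (Minnie): min(2, 13) = 2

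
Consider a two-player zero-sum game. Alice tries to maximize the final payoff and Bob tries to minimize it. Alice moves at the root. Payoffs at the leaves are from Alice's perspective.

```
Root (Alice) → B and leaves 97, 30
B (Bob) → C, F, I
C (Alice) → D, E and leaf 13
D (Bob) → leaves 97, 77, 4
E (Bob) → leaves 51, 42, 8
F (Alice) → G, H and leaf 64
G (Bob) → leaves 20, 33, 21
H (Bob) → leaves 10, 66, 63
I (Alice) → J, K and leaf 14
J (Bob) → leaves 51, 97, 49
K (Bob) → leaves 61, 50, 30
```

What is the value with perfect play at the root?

97

D (Bob): min(97, 77, 4) = 4
E (Bob): min(51, 42, 8) = 8
C (Alice): max(4, 8, 13) = 13
G (Bob): min(20, 33, 21) = 20
H (Bob): min(10, 66, 63) = 10
F (Alice): max(20, 10, 64) = 64
J (Bob): min(51, 97, 49) = 49
K (Bob): min(61, 50, 30) = 30
I (Alice): max(49, 30, 14) = 49
B (Bob): min(13, 64, 49) = 13
Root (Alice): max(13, 97, 30) = 97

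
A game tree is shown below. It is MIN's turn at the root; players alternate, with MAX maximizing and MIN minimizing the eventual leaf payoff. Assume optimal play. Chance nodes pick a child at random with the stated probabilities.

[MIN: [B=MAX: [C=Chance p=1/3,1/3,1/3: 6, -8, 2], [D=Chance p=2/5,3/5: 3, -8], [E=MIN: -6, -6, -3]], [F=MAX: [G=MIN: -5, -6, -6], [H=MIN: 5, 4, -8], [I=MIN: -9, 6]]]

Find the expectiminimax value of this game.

-6

C (Chance): 1/3·6 + 1/3·-8 + 1/3·2 = 0
D (Chance): 2/5·3 + 3/5·-8 = -3.6
E (MIN): min(-6, -6, -3) = -6
B (MAX): max(0, -3.6, -6) = 0
G (MIN): min(-5, -6, -6) = -6
H (MIN): min(5, 4, -8) = -8
I (MIN): min(-9, 6) = -9
F (MAX): max(-6, -8, -9) = -6
Root (MIN): min(0, -6) = -6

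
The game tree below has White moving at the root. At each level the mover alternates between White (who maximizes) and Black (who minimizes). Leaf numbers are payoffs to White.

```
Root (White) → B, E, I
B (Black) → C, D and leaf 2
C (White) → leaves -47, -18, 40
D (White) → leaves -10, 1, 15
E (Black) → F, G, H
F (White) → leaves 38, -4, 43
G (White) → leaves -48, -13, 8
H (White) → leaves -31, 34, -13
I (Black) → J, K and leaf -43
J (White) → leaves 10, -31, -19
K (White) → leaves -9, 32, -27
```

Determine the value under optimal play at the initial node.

C (White): max(-47, -18, 40) = 40
D (White): max(-10, 1, 15) = 15
B (Black): min(40, 15, 2) = 2
F (White): max(38, -4, 43) = 43
G (White): max(-48, -13, 8) = 8
H (White): max(-31, 34, -13) = 34
E (Black): min(43, 8, 34) = 8
J (White): max(10, -31, -19) = 10
K (White): max(-9, 32, -27) = 32
I (Black): min(10, 32, -43) = -43
Root (White): max(2, 8, -43) = 8

8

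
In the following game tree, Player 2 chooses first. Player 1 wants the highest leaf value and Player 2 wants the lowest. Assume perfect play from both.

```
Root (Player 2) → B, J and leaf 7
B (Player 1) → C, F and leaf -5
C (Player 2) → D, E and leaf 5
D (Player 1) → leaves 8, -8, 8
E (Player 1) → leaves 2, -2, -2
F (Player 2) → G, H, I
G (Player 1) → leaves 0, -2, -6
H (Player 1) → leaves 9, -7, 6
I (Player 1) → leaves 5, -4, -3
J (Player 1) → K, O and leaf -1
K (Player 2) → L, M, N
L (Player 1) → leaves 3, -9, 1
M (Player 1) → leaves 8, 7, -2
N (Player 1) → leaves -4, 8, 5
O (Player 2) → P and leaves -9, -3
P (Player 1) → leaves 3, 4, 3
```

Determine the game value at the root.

2

D (Player 1): max(8, -8, 8) = 8
E (Player 1): max(2, -2, -2) = 2
C (Player 2): min(8, 2, 5) = 2
G (Player 1): max(0, -2, -6) = 0
H (Player 1): max(9, -7, 6) = 9
I (Player 1): max(5, -4, -3) = 5
F (Player 2): min(0, 9, 5) = 0
B (Player 1): max(2, 0, -5) = 2
L (Player 1): max(3, -9, 1) = 3
M (Player 1): max(8, 7, -2) = 8
N (Player 1): max(-4, 8, 5) = 8
K (Player 2): min(3, 8, 8) = 3
P (Player 1): max(3, 4, 3) = 4
O (Player 2): min(4, -9, -3) = -9
J (Player 1): max(3, -9, -1) = 3
Root (Player 2): min(2, 3, 7) = 2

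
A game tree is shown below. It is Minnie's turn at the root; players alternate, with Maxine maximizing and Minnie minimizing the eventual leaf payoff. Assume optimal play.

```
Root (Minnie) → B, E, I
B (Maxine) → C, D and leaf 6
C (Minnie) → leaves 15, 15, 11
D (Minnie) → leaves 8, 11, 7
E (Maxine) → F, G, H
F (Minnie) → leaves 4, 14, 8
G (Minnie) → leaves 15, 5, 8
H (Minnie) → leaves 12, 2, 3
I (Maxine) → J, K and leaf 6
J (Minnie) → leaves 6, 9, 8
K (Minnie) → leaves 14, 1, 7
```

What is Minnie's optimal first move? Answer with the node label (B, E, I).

C (Minnie): min(15, 15, 11) = 11
D (Minnie): min(8, 11, 7) = 7
B (Maxine): max(11, 7, 6) = 11
F (Minnie): min(4, 14, 8) = 4
G (Minnie): min(15, 5, 8) = 5
H (Minnie): min(12, 2, 3) = 2
E (Maxine): max(4, 5, 2) = 5
J (Minnie): min(6, 9, 8) = 6
K (Minnie): min(14, 1, 7) = 1
I (Maxine): max(6, 1, 6) = 6
Root (Minnie): min(11, 5, 6) = 5
Minnie picks the child with the lowest value: E (value 5).

E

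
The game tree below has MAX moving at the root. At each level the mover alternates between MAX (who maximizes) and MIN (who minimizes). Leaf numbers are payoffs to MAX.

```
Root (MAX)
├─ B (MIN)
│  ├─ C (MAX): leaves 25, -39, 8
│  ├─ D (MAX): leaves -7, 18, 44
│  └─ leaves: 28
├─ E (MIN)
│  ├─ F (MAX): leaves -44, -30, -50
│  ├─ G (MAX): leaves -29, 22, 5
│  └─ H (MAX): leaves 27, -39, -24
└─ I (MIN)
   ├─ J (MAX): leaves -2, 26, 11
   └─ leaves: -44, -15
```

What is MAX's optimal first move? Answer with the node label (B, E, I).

C (MAX): max(25, -39, 8) = 25
D (MAX): max(-7, 18, 44) = 44
B (MIN): min(25, 44, 28) = 25
F (MAX): max(-44, -30, -50) = -30
G (MAX): max(-29, 22, 5) = 22
H (MAX): max(27, -39, -24) = 27
E (MIN): min(-30, 22, 27) = -30
J (MAX): max(-2, 26, 11) = 26
I (MIN): min(26, -44, -15) = -44
Root (MAX): max(25, -30, -44) = 25
MAX picks the child with the highest value: B (value 25).

B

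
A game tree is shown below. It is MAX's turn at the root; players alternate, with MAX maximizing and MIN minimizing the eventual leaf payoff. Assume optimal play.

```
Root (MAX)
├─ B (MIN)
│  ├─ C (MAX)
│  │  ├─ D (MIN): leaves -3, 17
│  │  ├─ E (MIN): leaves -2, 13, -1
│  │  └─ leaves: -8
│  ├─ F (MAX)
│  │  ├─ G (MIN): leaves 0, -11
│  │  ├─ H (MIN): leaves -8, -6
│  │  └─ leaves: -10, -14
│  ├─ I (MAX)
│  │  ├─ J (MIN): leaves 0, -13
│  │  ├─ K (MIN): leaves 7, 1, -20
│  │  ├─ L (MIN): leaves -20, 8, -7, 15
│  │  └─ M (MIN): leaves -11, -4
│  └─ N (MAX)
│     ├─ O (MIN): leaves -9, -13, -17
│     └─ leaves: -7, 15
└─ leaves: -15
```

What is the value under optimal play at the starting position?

D (MIN): min(-3, 17) = -3
E (MIN): min(-2, 13, -1) = -2
C (MAX): max(-3, -2, -8) = -2
G (MIN): min(0, -11) = -11
H (MIN): min(-8, -6) = -8
F (MAX): max(-11, -8, -10, -14) = -8
J (MIN): min(0, -13) = -13
K (MIN): min(7, 1, -20) = -20
L (MIN): min(-20, 8, -7, 15) = -20
M (MIN): min(-11, -4) = -11
I (MAX): max(-13, -20, -20, -11) = -11
O (MIN): min(-9, -13, -17) = -17
N (MAX): max(-17, -7, 15) = 15
B (MIN): min(-2, -8, -11, 15) = -11
Root (MAX): max(-11, -15) = -11

-11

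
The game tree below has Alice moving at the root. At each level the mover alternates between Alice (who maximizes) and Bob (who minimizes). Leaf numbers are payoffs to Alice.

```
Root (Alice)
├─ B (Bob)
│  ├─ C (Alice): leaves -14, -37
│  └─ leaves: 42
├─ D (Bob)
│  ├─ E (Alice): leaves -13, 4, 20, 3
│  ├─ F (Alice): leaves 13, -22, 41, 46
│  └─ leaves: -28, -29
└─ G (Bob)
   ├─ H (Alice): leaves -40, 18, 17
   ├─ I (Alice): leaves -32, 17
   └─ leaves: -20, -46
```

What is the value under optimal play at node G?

-46

H: max(-40, 18, 17) = 18
I: max(-32, 17) = 17
G: min(18, 17, -20, -46) = -46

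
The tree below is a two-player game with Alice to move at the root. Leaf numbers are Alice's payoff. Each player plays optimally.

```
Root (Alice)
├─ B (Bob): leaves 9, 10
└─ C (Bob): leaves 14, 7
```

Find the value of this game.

B (Bob): min(9, 10) = 9
C (Bob): min(14, 7) = 7
Root (Alice): max(9, 7) = 9

9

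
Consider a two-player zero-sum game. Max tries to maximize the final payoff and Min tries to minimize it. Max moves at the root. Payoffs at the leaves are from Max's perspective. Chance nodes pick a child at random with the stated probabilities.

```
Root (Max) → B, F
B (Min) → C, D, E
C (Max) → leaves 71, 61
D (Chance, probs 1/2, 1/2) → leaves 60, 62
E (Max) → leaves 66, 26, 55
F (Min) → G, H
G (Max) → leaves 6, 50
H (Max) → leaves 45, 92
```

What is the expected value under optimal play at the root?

61

C (Max): max(71, 61) = 71
D (Chance): 1/2·60 + 1/2·62 = 61
E (Max): max(66, 26, 55) = 66
B (Min): min(71, 61, 66) = 61
G (Max): max(6, 50) = 50
H (Max): max(45, 92) = 92
F (Min): min(50, 92) = 50
Root (Max): max(61, 50) = 61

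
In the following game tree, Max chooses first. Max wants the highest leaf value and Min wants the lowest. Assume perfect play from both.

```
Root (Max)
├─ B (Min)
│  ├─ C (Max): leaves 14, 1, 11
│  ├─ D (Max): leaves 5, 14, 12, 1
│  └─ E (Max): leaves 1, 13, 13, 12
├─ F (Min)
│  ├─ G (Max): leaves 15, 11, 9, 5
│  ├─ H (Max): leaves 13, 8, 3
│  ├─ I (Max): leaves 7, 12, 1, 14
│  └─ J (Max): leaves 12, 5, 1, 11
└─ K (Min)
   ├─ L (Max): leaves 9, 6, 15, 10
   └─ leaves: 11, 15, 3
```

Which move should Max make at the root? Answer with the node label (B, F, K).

B

C (Max): max(14, 1, 11) = 14
D (Max): max(5, 14, 12, 1) = 14
E (Max): max(1, 13, 13, 12) = 13
B (Min): min(14, 14, 13) = 13
G (Max): max(15, 11, 9, 5) = 15
H (Max): max(13, 8, 3) = 13
I (Max): max(7, 12, 1, 14) = 14
J (Max): max(12, 5, 1, 11) = 12
F (Min): min(15, 13, 14, 12) = 12
L (Max): max(9, 6, 15, 10) = 15
K (Min): min(15, 11, 15, 3) = 3
Root (Max): max(13, 12, 3) = 13
Max picks the child with the highest value: B (value 13).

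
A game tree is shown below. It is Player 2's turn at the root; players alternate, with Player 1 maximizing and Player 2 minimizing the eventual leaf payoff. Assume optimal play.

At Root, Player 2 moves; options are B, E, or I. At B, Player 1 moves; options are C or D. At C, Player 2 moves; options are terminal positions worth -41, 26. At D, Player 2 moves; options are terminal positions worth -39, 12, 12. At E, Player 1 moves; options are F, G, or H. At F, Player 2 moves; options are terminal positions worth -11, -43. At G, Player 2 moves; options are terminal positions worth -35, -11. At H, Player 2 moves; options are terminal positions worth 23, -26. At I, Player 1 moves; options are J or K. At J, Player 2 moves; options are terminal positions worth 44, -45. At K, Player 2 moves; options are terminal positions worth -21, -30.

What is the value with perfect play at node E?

F: min(-11, -43) = -43
G: min(-35, -11) = -35
H: min(23, -26) = -26
E: max(-43, -35, -26) = -26

-26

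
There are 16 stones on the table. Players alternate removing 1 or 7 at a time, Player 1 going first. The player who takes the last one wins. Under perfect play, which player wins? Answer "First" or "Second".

Positions where the player to move wins (W) vs loses (L):
i:   0  1  2  3  4  5  6  7  8  9 10 11 12 13 14 15 16
     L  W  L  W  L  W  L  W  L  W  L  W  L  W  L  W  L
Position 16 is L, so the second player wins.

Second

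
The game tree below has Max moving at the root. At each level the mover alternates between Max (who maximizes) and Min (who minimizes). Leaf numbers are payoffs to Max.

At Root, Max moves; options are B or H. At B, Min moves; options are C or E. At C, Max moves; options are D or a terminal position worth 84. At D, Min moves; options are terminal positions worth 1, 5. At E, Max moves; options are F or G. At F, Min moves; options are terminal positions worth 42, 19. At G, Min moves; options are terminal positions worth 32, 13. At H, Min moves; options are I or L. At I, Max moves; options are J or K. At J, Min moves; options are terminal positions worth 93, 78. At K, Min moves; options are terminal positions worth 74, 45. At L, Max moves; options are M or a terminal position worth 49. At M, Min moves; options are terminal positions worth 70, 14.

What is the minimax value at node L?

49

M: min(70, 14) = 14
L: max(14, 49) = 49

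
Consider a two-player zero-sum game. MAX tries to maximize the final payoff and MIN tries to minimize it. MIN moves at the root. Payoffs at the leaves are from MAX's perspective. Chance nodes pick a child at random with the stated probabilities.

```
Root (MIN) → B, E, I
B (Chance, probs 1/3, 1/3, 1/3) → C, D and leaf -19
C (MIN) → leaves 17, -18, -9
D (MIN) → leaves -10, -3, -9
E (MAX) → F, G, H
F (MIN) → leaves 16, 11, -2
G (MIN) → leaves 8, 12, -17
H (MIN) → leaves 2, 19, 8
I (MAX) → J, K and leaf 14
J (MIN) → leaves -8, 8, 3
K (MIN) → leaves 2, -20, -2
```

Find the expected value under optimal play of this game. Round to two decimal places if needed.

C (MIN): min(17, -18, -9) = -18
D (MIN): min(-10, -3, -9) = -10
B (Chance): 1/3·-18 + 1/3·-10 + 1/3·-19 = -15.67
F (MIN): min(16, 11, -2) = -2
G (MIN): min(8, 12, -17) = -17
H (MIN): min(2, 19, 8) = 2
E (MAX): max(-2, -17, 2) = 2
J (MIN): min(-8, 8, 3) = -8
K (MIN): min(2, -20, -2) = -20
I (MAX): max(-8, -20, 14) = 14
Root (MIN): min(-15.67, 2, 14) = -15.67

-15.67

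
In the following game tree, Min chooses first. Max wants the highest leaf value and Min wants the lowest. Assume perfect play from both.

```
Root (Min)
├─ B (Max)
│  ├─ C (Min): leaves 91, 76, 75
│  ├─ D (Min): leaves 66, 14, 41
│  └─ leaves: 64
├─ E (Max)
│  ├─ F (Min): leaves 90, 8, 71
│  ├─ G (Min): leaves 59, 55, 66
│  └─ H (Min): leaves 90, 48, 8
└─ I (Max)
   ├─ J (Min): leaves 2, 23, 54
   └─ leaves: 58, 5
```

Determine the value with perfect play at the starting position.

55

C (Min): min(91, 76, 75) = 75
D (Min): min(66, 14, 41) = 14
B (Max): max(75, 14, 64) = 75
F (Min): min(90, 8, 71) = 8
G (Min): min(59, 55, 66) = 55
H (Min): min(90, 48, 8) = 8
E (Max): max(8, 55, 8) = 55
J (Min): min(2, 23, 54) = 2
I (Max): max(2, 58, 5) = 58
Root (Min): min(75, 55, 58) = 55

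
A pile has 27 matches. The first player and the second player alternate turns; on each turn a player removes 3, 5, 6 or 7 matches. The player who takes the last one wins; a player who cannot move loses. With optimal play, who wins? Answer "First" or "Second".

Positions where the player to move wins (W) vs loses (L):
i:   0  1  2  3  4  5  6  7  8  9 10 11 12 13 14 15 16 17 18 19 20 21 22 23 24 25 26 27
     L  L  L  W  W  W  W  W  W  W  L  L  L  W  W  W  W  W  W  W  L  L  L  W  W  W  W  W
Position 27 is W, so the first player wins.

First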